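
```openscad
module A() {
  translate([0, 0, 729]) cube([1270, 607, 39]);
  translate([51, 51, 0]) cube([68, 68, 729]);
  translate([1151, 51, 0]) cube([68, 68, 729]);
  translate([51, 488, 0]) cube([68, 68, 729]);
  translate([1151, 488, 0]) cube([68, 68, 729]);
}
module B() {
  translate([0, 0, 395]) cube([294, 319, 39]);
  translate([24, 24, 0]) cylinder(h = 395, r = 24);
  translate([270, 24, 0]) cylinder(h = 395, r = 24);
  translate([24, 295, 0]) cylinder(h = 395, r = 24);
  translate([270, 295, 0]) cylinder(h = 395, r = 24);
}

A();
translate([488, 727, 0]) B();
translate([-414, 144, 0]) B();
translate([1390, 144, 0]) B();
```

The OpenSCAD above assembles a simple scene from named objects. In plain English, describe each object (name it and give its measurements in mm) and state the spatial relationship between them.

A is a rectangular dining table. The top is 1270×607×39 mm with its upper surface at z = 768 mm. It stands on four 68×68 mm square legs, each inset 51 mm from the nearest pair of top edges, running from the floor to the underside of the top.

B is a four-legged stool. The seat is a 294×319×39 mm slab whose top surface is at z = 434 mm; four round legs, each 48 mm in diameter, run from the floor (z = 0) to the underside of the seat, each leg's axis is inset half a diameter from the nearest pair of seat edges (so the leg's bounding box is flush with the corner).

Three stools sit around the table at the +y, −x, +x sides.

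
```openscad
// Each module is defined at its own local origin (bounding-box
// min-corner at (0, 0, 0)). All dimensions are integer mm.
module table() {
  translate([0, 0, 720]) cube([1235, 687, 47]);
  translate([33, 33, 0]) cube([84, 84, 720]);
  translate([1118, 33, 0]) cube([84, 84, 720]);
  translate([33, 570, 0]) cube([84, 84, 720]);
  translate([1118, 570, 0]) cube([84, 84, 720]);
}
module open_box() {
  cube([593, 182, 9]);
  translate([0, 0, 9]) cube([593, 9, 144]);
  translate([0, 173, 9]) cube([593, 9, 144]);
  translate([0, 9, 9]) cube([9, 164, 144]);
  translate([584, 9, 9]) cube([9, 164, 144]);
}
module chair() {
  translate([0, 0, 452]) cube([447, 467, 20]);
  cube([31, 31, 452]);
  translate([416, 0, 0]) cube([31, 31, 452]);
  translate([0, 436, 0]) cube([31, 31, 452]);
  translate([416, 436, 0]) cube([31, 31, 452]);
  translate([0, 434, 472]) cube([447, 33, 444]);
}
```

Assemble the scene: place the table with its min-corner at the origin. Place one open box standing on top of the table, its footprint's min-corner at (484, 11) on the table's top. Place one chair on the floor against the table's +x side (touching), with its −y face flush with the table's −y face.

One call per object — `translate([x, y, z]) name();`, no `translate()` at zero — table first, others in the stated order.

table();
translate([484, 11, 767]) open_box();
translate([1235, 0, 0]) chair();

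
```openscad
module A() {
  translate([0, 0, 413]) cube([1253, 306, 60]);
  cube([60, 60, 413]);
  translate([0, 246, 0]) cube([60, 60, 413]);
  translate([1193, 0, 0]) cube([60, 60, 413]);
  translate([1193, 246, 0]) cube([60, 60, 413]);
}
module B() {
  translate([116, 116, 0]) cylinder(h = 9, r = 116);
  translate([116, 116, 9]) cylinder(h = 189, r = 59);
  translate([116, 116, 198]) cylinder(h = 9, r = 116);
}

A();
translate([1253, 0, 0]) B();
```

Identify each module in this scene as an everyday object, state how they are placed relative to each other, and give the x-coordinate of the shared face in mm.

The bench's +x face and the spool's −x face are both at x = 1253 mm.

A is a bench. B is a spool. The spool is against the bench's +x side, with their −y faces flush. The x-coordinate of the shared face is 1253 mm.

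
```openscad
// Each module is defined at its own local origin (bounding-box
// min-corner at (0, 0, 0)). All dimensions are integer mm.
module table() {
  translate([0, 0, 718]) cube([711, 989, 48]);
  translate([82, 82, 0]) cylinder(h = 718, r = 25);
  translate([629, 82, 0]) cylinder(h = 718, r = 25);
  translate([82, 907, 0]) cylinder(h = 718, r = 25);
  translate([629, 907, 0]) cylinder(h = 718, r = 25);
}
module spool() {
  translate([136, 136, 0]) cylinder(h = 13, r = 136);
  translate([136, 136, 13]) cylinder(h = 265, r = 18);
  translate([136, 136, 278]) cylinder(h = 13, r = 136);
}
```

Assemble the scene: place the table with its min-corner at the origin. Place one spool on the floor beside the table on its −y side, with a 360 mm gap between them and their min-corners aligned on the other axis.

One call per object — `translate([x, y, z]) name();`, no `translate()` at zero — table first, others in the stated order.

table();
translate([0, -632, 0]) spool();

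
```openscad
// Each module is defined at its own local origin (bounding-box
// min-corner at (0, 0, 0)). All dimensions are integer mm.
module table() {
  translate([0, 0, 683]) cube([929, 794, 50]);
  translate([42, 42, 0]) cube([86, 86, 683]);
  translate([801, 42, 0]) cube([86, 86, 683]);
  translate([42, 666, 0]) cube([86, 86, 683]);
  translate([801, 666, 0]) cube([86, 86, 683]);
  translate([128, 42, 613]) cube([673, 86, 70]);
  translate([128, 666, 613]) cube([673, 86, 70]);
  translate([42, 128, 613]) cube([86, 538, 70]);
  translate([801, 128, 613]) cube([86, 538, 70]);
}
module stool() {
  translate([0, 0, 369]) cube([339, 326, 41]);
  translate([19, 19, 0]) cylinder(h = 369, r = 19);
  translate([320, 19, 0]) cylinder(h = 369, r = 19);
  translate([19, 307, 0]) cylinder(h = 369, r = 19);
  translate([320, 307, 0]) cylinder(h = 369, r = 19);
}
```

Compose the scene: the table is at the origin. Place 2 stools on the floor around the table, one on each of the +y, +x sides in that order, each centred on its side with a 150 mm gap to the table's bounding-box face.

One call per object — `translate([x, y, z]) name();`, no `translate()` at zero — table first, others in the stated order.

table();
translate([295, 944, 0]) stool();
translate([1079, 234, 0]) stool();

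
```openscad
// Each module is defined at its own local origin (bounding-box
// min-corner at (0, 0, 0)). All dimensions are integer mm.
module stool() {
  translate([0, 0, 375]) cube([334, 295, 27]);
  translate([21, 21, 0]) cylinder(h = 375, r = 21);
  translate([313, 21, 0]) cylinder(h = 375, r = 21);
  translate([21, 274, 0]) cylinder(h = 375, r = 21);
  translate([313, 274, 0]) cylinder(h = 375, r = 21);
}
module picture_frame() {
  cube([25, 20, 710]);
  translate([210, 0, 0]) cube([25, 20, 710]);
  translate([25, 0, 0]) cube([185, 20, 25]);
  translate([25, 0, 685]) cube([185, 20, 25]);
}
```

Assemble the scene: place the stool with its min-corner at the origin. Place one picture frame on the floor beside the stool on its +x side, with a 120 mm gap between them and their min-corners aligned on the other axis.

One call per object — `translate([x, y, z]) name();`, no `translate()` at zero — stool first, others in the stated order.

stool();
translate([454, 0, 0]) picture_frame();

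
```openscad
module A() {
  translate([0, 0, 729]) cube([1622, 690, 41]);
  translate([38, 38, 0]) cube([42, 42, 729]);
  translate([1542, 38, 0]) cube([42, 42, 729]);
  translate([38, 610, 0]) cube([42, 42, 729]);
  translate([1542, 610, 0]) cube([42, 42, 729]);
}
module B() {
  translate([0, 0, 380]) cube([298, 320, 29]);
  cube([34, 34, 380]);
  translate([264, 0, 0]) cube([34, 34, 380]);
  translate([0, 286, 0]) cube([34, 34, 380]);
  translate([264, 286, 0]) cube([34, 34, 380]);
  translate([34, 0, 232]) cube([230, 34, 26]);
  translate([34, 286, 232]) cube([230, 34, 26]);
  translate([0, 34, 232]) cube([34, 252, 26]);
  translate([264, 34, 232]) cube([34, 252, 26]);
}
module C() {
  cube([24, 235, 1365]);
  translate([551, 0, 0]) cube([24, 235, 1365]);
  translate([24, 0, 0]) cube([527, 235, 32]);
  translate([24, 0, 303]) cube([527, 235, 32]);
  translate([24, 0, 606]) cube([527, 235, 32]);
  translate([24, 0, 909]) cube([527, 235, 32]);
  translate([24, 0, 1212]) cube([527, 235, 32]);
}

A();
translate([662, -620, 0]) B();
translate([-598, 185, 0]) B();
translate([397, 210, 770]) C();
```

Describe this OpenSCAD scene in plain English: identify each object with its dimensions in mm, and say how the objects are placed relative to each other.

A is a table with a 1622×690 mm rectangular top, 41 mm thick, top surface at z = 770 mm, supported by four 42×42 mm square legs, each inset 38 mm from the nearest pair of top edges, running from the floor.

B is a four-legged stool. The seat is a 298×320×29 mm slab whose top surface is at z = 409 mm; four square legs, each 34×34 mm in cross-section, run from the floor (z = 0) to the underside of the seat, each flush with a corner of the seat. Four stretchers, 34 mm wide and 26 mm tall, connect adjacent legs with their undersides at z = 232 mm, each running between the inner faces of the legs it joins and aligned with the legs' outer faces on the other axis.

C is a bookshelf 575 mm wide overall, 235 mm deep and 1365 mm tall. The two sides are 24 mm thick vertical panels. 5 horizontal shelves of 32 mm thickness span between the inner faces of the sides; the lowest shelf sits on the floor and shelves are stacked with a clear vertical gap of 271 mm between each pair.

Two stools sit around the table at the −y, −x sides. The bookshelf is on top of the table.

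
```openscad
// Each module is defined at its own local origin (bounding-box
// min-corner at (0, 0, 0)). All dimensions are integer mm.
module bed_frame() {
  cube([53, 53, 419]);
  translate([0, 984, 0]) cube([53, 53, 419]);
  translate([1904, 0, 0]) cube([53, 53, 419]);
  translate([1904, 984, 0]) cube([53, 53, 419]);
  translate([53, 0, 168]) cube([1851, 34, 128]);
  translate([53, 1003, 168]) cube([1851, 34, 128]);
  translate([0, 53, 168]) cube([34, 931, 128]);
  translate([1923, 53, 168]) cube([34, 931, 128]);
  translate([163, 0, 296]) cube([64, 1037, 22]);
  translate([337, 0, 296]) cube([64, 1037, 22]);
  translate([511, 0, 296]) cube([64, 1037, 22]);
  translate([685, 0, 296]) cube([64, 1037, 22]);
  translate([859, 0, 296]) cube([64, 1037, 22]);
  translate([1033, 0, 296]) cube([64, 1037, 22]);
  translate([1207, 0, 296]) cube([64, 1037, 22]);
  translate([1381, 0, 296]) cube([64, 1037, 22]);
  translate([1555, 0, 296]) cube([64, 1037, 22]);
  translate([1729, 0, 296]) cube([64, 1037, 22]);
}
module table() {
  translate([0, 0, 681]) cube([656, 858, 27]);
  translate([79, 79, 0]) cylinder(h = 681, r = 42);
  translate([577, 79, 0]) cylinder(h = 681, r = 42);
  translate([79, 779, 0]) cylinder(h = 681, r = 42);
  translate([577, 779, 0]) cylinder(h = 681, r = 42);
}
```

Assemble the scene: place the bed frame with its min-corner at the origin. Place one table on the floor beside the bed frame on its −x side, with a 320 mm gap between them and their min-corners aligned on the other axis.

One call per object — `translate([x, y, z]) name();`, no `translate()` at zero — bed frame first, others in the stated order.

bed_frame();
translate([-976, 0, 0]) table();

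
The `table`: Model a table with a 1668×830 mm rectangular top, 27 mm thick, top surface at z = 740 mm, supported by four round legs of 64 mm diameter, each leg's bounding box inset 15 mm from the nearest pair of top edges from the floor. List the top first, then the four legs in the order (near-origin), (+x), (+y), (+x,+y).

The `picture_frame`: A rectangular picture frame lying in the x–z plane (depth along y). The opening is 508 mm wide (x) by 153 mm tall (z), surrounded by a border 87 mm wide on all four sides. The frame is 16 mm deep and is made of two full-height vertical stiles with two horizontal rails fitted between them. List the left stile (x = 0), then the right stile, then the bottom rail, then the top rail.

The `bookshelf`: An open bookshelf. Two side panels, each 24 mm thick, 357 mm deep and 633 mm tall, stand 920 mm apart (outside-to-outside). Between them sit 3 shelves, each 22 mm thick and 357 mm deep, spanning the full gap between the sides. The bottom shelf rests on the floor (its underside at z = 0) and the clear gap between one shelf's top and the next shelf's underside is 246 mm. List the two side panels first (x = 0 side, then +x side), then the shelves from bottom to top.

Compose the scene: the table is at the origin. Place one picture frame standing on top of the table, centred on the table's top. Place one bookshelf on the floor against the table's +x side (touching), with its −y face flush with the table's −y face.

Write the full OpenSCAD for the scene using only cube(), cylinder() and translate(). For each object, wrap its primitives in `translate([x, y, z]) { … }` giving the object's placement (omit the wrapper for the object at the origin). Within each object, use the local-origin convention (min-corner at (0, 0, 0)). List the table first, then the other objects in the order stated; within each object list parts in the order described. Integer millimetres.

translate([0, 0, 713]) cube([1668, 830, 27]);
translate([47, 47, 0]) cylinder(h = 713, r = 32);
translate([1621, 47, 0]) cylinder(h = 713, r = 32);
translate([47, 783, 0]) cylinder(h = 713, r = 32);
translate([1621, 783, 0]) cylinder(h = 713, r = 32);
translate([493, 407, 740]) {
  cube([87, 16, 327]);
  translate([595, 0, 0]) cube([87, 16, 327]);
  translate([87, 0, 0]) cube([508, 16, 87]);
  translate([87, 0, 240]) cube([508, 16, 87]);
}
translate([1668, 0, 0]) {
  cube([24, 357, 633]);
  translate([896, 0, 0]) cube([24, 357, 633]);
  translate([24, 0, 0]) cube([872, 357, 22]);
  translate([24, 0, 268]) cube([872, 357, 22]);
  translate([24, 0, 536]) cube([872, 357, 22]);
}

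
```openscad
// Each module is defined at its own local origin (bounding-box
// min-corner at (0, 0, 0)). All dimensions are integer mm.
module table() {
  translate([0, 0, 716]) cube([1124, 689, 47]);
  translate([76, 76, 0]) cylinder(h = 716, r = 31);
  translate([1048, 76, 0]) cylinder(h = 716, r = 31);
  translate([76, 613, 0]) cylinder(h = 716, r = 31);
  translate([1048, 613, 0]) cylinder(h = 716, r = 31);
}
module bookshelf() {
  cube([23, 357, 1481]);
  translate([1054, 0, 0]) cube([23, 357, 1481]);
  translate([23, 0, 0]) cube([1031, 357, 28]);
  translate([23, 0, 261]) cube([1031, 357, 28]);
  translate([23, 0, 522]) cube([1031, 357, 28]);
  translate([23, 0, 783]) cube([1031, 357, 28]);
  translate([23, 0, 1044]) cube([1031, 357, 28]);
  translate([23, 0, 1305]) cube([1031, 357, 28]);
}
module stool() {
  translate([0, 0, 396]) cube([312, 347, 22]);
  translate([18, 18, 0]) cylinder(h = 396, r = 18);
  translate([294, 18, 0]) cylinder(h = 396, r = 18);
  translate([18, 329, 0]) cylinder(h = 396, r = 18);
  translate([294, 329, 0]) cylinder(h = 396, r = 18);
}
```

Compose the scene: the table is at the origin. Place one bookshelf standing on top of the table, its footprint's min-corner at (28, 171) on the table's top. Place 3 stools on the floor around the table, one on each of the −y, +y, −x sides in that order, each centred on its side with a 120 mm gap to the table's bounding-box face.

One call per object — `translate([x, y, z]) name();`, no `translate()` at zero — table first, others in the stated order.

table();
translate([28, 171, 763]) bookshelf();
translate([406, -467, 0]) stool();
translate([406, 809, 0]) stool();
translate([-432, 171, 0]) stool();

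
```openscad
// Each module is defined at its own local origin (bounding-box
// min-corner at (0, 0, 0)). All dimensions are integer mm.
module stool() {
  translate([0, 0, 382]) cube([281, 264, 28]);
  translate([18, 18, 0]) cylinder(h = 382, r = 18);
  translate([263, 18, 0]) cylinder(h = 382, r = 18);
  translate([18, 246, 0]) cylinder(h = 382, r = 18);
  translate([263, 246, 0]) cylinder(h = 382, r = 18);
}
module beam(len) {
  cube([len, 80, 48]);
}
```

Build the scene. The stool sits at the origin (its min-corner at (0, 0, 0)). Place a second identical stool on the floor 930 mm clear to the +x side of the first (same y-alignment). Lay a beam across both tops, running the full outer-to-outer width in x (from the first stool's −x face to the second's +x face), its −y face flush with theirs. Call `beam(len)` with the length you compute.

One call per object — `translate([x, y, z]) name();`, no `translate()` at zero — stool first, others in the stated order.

stool();
translate([1211, 0, 0]) stool();
translate([0, 0, 410]) beam(1492);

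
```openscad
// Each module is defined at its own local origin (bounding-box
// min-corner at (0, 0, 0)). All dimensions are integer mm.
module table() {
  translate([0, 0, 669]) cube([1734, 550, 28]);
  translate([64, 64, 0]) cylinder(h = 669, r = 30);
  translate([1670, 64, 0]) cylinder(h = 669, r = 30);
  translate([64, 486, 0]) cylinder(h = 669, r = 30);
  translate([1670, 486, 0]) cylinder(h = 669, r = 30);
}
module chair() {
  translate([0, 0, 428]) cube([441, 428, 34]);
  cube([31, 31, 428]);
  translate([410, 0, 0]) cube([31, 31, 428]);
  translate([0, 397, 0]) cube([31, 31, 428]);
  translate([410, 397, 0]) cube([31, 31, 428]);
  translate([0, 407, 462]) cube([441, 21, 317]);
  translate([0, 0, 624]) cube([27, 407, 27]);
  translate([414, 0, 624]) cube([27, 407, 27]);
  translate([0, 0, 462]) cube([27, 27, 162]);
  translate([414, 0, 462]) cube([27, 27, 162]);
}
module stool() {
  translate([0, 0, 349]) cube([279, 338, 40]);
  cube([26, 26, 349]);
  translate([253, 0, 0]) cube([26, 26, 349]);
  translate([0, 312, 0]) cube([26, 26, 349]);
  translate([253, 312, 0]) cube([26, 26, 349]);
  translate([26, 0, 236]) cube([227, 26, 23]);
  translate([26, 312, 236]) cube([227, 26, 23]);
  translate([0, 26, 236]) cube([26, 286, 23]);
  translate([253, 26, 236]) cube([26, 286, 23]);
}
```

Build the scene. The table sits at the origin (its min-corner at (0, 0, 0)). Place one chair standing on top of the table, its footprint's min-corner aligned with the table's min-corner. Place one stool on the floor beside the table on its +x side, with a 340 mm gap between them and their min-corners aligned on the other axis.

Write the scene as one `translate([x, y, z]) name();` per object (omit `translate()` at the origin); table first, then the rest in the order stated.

table();
translate([0, 0, 697]) chair();
translate([2074, 0, 0]) stool();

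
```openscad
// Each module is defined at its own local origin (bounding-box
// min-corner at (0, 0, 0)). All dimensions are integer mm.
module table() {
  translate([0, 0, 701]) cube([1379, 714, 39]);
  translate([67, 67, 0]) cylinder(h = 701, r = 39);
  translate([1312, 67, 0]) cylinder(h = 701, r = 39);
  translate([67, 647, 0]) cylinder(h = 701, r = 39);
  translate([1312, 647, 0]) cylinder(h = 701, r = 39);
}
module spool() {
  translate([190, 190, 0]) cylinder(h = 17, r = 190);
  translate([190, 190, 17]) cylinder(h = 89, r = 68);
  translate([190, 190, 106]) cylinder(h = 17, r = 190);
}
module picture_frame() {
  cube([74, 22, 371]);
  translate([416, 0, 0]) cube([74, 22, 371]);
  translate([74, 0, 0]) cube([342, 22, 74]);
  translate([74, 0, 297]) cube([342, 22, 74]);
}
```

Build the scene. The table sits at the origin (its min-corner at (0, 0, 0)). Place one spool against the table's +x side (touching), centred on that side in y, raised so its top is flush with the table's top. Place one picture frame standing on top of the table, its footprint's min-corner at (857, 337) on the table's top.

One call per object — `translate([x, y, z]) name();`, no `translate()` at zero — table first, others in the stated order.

table();
translate([1379, 167, 617]) spool();
translate([857, 337, 740]) picture_frame();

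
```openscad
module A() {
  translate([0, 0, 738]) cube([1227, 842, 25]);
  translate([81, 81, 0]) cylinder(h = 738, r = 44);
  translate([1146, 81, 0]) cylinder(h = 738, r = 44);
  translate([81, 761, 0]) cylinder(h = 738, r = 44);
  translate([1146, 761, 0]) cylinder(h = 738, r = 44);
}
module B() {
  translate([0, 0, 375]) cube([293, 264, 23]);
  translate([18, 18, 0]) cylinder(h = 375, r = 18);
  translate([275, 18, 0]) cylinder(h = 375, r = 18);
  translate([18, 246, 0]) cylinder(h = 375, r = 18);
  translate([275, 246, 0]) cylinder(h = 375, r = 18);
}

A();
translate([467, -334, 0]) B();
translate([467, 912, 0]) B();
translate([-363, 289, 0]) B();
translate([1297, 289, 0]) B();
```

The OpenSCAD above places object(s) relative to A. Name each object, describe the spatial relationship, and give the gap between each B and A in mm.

Each stool's nearest face is 70 mm from the table's bounding box.

A is a table. B is a stool. Four stools sit around the table at the −y, +y, −x, +x sides. The gap between each stool and the table is 70 mm.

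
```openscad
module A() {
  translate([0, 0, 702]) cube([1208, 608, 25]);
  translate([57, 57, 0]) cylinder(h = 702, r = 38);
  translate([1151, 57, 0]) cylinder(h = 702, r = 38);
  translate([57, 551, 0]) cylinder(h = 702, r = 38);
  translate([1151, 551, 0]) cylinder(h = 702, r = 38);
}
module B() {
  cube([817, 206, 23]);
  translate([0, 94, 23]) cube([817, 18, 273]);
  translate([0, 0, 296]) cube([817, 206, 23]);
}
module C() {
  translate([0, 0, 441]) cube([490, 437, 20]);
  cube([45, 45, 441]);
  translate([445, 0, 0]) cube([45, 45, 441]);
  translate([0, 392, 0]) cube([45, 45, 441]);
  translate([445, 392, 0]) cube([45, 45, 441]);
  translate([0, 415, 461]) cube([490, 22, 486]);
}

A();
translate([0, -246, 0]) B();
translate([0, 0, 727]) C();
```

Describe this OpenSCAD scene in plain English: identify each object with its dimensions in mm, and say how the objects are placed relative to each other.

A is a table: top 1208 mm (x) × 608 mm (y), 25 mm thick, upper face at z = 727 mm, on four round legs of 76 mm diameter, each leg's bounding box inset 19 mm from the nearest pair of top edges, running from z = 0 to the bottom of the top.

B is an I-beam lying along x, 817 mm long. Overall section height 319 mm. Two flanges 206 mm wide (y) and 23 mm thick, one on the floor and one at the top; a web 18 mm thick runs between them, centred on the flange width.

C is a chair: 490×437 mm seat, 20 mm thick, top at z = 461 mm, on four 45 mm square corner legs flush with the seat edges. A 22 mm thick backrest slab spans the full seat width, extending 486 mm above the seat top, its back face flush with the seat's +y edge.

The I-beam is on the floor beside the table on its −y side. The chair is on top of the table.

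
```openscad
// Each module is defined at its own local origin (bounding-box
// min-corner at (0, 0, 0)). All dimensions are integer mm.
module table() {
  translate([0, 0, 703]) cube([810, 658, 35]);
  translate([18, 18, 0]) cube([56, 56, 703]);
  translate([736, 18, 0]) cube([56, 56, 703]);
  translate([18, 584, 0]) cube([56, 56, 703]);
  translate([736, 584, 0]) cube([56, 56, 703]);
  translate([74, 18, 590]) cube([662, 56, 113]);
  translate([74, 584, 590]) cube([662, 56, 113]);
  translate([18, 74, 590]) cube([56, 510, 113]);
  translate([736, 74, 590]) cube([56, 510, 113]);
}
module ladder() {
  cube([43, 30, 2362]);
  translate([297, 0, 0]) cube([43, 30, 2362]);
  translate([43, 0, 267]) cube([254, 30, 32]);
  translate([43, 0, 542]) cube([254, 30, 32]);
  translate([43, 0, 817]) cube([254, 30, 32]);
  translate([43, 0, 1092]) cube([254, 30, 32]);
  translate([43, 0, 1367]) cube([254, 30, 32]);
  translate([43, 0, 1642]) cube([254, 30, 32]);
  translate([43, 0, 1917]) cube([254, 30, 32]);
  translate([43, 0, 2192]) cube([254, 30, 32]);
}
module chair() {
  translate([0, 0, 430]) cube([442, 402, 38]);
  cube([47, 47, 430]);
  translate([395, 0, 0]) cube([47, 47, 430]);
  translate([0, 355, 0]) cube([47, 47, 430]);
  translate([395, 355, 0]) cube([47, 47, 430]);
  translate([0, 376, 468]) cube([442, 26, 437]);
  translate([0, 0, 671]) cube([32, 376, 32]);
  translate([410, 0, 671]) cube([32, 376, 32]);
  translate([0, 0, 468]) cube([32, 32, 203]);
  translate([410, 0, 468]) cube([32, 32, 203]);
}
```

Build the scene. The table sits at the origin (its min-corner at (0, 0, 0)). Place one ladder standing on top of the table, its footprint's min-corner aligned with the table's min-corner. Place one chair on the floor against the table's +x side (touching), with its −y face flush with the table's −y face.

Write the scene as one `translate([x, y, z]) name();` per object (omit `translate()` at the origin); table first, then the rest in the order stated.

table();
translate([0, 0, 738]) ladder();
translate([810, 0, 0]) chair();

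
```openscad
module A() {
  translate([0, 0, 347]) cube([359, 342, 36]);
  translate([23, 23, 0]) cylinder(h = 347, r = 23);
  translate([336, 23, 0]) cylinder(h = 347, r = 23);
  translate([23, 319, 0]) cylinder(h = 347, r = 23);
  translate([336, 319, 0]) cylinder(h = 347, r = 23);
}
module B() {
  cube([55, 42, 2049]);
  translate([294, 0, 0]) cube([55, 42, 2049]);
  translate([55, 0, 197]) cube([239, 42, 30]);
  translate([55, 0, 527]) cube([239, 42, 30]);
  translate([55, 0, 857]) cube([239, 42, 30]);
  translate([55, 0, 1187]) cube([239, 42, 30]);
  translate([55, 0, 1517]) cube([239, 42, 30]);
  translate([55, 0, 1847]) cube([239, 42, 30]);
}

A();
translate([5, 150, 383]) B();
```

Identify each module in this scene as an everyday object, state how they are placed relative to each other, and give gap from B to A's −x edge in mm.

The ladder's min-x is at 5; the stool's min-x is 0; gap = 5 mm.

A is a stool. B is a ladder. The ladder is on top of the stool, centred. The gap from the ladder to the stool's −x edge is 5 mm.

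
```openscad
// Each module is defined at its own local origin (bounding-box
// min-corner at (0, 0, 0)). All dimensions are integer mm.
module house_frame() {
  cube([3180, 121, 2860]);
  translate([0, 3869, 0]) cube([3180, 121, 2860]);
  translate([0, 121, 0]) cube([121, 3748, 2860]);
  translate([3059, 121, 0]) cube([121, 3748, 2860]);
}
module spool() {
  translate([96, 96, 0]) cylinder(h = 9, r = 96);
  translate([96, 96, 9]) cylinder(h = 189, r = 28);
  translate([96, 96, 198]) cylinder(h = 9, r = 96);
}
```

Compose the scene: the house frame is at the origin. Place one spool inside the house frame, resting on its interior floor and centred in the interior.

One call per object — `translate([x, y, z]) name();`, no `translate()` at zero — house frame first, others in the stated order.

house_frame();
translate([1494, 1899, 0]) spool();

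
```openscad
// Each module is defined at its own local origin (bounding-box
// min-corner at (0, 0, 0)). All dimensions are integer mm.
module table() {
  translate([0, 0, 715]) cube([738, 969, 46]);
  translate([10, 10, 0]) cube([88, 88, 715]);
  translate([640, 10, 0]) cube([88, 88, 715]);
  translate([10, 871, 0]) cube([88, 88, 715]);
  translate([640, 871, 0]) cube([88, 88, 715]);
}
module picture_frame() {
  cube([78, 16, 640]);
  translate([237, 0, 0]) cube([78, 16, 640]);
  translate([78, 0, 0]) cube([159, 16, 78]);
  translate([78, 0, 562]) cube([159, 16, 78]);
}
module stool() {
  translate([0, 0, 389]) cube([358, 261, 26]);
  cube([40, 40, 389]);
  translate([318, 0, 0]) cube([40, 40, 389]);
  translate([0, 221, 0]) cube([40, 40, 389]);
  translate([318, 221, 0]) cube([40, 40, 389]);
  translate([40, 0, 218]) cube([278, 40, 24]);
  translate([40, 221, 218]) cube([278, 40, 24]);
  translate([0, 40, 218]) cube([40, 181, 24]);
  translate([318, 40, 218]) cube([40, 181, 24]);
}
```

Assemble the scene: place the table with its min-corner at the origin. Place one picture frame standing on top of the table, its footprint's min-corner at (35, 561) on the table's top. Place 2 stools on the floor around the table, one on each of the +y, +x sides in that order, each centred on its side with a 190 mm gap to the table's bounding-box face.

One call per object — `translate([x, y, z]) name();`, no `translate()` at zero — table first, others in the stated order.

table();
translate([35, 561, 761]) picture_frame();
translate([190, 1159, 0]) stool();
translate([928, 354, 0]) stool();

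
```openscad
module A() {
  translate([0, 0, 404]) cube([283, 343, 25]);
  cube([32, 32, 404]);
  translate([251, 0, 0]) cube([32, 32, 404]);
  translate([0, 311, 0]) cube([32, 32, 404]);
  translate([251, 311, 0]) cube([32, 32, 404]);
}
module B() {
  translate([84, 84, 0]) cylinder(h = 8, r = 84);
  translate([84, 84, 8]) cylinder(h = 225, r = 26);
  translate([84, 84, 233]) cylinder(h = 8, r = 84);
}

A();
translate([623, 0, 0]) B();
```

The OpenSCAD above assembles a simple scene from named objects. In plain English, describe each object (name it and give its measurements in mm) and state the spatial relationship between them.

A is a simple wooden stool: a rectangular seat 283 mm (x) by 343 mm (y), 25 mm thick, top face at z = 429 mm, on four square legs, each 32×32 mm in cross-section. The legs rest on z = 0, each flush with a corner of the seat.

B is a spool: two coaxial disc flanges of radius 84 mm and thickness 8 mm, joined by a core cylinder of radius 26 mm and height 225 mm. The lower flange rests on z = 0 and the three cylinders share a vertical axis.

The spool is on the floor beside the stool on its +x side.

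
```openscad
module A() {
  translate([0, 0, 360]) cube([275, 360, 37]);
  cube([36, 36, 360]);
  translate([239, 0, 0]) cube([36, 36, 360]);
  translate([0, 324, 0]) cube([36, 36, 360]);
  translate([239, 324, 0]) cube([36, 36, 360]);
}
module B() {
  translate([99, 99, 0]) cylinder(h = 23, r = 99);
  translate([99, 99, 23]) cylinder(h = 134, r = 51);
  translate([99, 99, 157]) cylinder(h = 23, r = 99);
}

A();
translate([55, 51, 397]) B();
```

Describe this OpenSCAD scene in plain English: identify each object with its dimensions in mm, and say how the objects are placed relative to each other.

A is a simple wooden stool: a rectangular seat 275 mm (x) by 360 mm (y), 37 mm thick, top face at z = 397 mm, on four square legs, each 36×36 mm in cross-section. The legs rest on z = 0, each flush with a corner of the seat.

B is a spool: two coaxial disc flanges of radius 99 mm and thickness 23 mm, joined by a core cylinder of radius 51 mm and height 134 mm. The lower flange rests on z = 0 and the three cylinders share a vertical axis.

The spool is on top of the stool.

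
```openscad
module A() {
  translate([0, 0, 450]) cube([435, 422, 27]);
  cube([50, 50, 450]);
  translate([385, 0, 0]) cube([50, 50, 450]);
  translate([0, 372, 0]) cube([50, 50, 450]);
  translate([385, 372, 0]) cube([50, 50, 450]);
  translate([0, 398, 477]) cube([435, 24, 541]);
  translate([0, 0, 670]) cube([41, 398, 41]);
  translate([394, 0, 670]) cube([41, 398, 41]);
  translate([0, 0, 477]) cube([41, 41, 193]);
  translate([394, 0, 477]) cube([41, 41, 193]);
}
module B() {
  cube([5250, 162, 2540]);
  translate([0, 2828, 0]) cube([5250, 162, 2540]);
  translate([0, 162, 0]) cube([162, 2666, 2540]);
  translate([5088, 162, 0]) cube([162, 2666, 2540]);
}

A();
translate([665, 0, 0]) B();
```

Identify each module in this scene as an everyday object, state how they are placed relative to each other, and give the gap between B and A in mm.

The house frame's nearest face is 230 mm from the chair's +x face.

A is a chair. B is a house frame. The house frame is on the floor beside the chair on its +x side. The gap between the house frame and the chair is 230 mm.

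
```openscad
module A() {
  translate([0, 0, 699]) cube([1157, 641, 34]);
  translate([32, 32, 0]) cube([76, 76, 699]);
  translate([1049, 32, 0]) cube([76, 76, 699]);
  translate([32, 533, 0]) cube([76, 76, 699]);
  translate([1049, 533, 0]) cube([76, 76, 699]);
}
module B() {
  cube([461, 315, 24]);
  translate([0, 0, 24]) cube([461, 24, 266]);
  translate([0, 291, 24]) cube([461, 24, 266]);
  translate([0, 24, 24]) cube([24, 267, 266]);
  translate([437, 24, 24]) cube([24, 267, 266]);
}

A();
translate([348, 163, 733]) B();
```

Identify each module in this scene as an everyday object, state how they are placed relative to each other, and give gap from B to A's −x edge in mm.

The open box's min-x is at 348; the table's min-x is 0; gap = 348 mm.

A is a table. B is an open box. The open box is on top of the table, centred. The gap from the open box to the table's −x edge is 348 mm.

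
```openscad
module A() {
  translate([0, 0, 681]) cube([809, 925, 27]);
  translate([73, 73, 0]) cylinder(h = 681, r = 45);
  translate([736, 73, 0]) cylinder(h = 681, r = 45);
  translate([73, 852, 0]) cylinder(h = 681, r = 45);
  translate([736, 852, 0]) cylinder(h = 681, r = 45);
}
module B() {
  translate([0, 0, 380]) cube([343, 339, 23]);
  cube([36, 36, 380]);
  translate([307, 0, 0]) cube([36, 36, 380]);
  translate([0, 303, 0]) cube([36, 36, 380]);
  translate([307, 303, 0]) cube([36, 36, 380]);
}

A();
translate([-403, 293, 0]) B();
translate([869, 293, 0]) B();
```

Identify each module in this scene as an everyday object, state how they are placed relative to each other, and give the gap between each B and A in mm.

Each stool's nearest face is 60 mm from the table's bounding box.

A is a table. B is a stool. Two stools sit around the table at the −x, +x sides. The gap between each stool and the table is 60 mm.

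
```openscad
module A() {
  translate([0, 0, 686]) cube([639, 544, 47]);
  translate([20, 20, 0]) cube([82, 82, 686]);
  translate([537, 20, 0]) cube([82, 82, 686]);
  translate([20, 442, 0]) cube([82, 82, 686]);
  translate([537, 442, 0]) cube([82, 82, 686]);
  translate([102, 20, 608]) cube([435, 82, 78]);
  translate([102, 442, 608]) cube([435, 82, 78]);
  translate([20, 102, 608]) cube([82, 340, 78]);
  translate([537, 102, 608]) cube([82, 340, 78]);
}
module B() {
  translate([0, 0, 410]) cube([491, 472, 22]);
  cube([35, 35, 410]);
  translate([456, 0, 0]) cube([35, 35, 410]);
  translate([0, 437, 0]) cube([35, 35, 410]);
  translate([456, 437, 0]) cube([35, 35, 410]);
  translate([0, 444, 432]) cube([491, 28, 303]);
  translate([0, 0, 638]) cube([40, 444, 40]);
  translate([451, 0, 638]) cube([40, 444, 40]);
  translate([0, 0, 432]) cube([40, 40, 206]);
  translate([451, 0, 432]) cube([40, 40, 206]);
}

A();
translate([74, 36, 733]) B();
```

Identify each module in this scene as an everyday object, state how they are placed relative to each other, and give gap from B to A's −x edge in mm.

The chair's min-x is at 74; the table's min-x is 0; gap = 74 mm.

A is a table. B is a chair. The chair is on top of the table, centred. The gap from the chair to the table's −x edge is 74 mm.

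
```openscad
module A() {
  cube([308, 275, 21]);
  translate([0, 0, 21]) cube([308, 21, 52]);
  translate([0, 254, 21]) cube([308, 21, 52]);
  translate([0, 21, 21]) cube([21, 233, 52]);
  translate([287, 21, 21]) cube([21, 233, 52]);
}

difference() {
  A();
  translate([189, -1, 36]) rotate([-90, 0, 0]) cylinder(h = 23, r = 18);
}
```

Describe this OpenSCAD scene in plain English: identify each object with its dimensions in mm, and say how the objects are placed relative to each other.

A is an open storage box with external size 308×275×73 mm and wall thickness 21 mm (the base is also 21 mm thick). The base covers the whole footprint; the four walls stand on the base, with the y-facing walls full-width and the x-facing walls fitting between their inner faces.

The open box has a circular hole of radius 18 mm through its front wall, centred at (x = 189, z = 36).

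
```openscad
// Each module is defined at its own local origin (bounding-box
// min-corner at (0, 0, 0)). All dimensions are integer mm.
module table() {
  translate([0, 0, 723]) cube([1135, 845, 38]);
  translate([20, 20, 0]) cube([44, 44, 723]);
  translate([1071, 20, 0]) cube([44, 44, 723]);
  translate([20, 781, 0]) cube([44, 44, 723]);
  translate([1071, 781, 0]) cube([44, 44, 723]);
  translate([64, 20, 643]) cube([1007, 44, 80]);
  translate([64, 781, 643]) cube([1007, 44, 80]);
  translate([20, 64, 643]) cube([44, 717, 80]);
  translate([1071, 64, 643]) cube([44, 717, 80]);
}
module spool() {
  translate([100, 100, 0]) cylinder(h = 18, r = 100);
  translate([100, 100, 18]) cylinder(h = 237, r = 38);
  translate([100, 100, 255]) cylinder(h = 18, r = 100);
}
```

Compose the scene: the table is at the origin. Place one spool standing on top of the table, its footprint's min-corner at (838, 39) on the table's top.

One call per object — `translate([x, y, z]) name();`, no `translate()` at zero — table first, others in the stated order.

table();
translate([838, 39, 761]) spool();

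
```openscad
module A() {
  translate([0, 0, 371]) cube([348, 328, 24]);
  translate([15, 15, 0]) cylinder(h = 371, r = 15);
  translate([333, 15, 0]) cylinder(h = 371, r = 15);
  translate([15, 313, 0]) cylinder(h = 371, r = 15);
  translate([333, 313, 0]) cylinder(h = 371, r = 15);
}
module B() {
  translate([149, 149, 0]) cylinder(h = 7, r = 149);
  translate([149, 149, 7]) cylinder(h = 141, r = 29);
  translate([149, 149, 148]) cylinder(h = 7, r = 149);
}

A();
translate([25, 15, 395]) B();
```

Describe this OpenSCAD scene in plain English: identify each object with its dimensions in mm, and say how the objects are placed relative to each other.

A is a simple wooden stool: a rectangular seat 348 mm (x) by 328 mm (y), 24 mm thick, top face at z = 395 mm, on four round legs, each 30 mm in diameter. The legs rest on z = 0, each leg's axis is inset half a diameter from the nearest pair of seat edges (so the leg's bounding box is flush with the corner).

B is a spool: two coaxial disc flanges of radius 149 mm and thickness 7 mm, joined by a core cylinder of radius 29 mm and height 141 mm. The lower flange rests on z = 0 and the three cylinders share a vertical axis.

The spool is on top of the stool, centred.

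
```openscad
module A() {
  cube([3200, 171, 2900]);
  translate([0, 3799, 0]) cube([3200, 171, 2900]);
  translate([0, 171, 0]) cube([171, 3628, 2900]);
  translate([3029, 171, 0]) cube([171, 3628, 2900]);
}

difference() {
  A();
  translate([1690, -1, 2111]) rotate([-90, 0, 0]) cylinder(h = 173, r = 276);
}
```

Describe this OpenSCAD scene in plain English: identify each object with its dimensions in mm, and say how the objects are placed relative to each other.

A is a box-shaped house frame (walls only): outside footprint 3200×3970 mm, wall height 2900 mm, wall thickness 171 mm. The two y-facing walls run the full x-width; the two x-facing walls fit between the inner faces of the y-facing walls.

The house frame has a circular hole of radius 276 mm through its front wall, centred at (x = 1690, z = 2111).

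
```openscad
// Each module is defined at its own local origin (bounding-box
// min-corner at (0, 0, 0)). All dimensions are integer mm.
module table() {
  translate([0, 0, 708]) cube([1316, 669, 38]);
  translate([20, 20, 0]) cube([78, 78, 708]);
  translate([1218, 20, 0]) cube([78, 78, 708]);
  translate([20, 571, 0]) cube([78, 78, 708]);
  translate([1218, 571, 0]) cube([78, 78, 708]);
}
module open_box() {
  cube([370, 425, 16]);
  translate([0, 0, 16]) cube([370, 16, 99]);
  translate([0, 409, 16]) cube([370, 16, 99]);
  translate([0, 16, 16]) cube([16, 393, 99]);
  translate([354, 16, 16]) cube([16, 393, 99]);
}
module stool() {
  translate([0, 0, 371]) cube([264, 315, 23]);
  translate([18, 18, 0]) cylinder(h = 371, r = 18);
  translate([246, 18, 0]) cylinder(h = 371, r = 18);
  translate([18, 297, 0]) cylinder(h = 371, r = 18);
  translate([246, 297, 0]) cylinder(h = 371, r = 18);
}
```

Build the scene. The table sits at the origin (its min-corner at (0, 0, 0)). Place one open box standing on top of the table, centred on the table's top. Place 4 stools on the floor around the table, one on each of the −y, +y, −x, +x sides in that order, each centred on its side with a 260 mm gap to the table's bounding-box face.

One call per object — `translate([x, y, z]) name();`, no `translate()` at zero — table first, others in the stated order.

table();
translate([473, 122, 746]) open_box();
translate([526, -575, 0]) stool();
translate([526, 929, 0]) stool();
translate([-524, 177, 0]) stool();
translate([1576, 177, 0]) stool();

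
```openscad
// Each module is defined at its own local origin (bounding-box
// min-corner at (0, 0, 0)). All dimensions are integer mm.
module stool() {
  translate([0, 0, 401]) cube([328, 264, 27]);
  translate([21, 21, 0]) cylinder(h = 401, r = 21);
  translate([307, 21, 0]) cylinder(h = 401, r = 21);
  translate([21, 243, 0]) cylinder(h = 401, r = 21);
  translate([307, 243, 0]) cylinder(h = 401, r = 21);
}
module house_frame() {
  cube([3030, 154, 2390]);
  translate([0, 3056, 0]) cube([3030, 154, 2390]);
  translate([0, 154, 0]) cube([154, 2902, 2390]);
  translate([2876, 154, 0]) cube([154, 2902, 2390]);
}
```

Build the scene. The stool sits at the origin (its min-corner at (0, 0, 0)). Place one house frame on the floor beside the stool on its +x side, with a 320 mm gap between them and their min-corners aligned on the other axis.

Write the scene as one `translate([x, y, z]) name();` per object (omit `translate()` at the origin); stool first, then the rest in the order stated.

stool();
translate([648, 0, 0]) house_frame();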